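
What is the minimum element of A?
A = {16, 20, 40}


Set A = {16, 20, 40}
Elements in ascending order: 16, 20, 40
The smallest element is 16.

16


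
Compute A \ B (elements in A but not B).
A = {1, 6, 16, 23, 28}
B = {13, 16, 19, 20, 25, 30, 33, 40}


Set A = {1, 6, 16, 23, 28}
Set B = {13, 16, 19, 20, 25, 30, 33, 40}
A \ B includes elements in A that are not in B.
Check each element of A:
1 (not in B, keep), 6 (not in B, keep), 16 (in B, remove), 23 (not in B, keep), 28 (not in B, keep)
A \ B = {1, 6, 23, 28}

{1, 6, 23, 28}


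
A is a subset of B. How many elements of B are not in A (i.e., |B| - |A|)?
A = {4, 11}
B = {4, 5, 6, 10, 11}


Set A = {4, 11}, |A| = 2
Set B = {4, 5, 6, 10, 11}, |B| = 5
Since A ⊆ B: B \ A = {5, 6, 10}
|B| - |A| = 5 - 2 = 3

3


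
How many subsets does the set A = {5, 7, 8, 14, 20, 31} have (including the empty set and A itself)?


Set A = {5, 7, 8, 14, 20, 31}
|A| = 6
The power set P(A) contains all subsets of A.
|P(A)| = 2^|A| = 2^6 = 64

64


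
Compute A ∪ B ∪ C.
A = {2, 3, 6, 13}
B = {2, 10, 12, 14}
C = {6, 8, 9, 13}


Set A = {2, 3, 6, 13}
Set B = {2, 10, 12, 14}
Set C = {6, 8, 9, 13}
First, A ∪ B = {2, 3, 6, 10, 12, 13, 14}
Then, (A ∪ B) ∪ C = {2, 3, 6, 8, 9, 10, 12, 13, 14}

{2, 3, 6, 8, 9, 10, 12, 13, 14}


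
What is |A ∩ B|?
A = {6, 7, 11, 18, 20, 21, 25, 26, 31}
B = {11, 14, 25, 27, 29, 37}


Set A = {6, 7, 11, 18, 20, 21, 25, 26, 31}
Set B = {11, 14, 25, 27, 29, 37}
A ∩ B = {11, 25}
|A ∩ B| = 2

2


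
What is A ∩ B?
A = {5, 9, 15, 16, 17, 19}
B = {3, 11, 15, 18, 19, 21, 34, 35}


Set A = {5, 9, 15, 16, 17, 19}
Set B = {3, 11, 15, 18, 19, 21, 34, 35}
A ∩ B includes only elements in both sets.
Check each element of A against B:
5 ✗, 9 ✗, 15 ✓, 16 ✗, 17 ✗, 19 ✓
A ∩ B = {15, 19}

{15, 19}


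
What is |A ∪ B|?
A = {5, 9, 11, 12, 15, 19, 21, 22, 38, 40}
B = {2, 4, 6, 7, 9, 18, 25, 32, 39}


Set A = {5, 9, 11, 12, 15, 19, 21, 22, 38, 40}, |A| = 10
Set B = {2, 4, 6, 7, 9, 18, 25, 32, 39}, |B| = 9
A ∩ B = {9}, |A ∩ B| = 1
|A ∪ B| = |A| + |B| - |A ∩ B| = 10 + 9 - 1 = 18

18


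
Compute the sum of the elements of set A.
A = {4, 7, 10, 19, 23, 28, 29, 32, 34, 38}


Set A = {4, 7, 10, 19, 23, 28, 29, 32, 34, 38}
Sum = 4 + 7 + 10 + 19 + 23 + 28 + 29 + 32 + 34 + 38 = 224

224


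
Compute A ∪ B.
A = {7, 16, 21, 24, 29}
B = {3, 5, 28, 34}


Set A = {7, 16, 21, 24, 29}
Set B = {3, 5, 28, 34}
A ∪ B includes all elements in either set.
Elements from A: {7, 16, 21, 24, 29}
Elements from B not already included: {3, 5, 28, 34}
A ∪ B = {3, 5, 7, 16, 21, 24, 28, 29, 34}

{3, 5, 7, 16, 21, 24, 28, 29, 34}


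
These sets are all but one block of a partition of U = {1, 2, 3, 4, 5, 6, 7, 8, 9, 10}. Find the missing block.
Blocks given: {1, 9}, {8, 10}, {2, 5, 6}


U = {1, 2, 3, 4, 5, 6, 7, 8, 9, 10}
Shown blocks: {1, 9}, {8, 10}, {2, 5, 6}
A partition's blocks are pairwise disjoint and cover U, so the missing block = U \ (union of shown blocks).
Union of shown blocks: {1, 2, 5, 6, 8, 9, 10}
Missing block = U \ (union) = {3, 4, 7}

{3, 4, 7}


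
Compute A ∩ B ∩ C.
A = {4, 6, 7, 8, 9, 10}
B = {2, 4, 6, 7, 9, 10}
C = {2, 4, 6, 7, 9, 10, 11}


Set A = {4, 6, 7, 8, 9, 10}
Set B = {2, 4, 6, 7, 9, 10}
Set C = {2, 4, 6, 7, 9, 10, 11}
First, A ∩ B = {4, 6, 7, 9, 10}
Then, (A ∩ B) ∩ C = {4, 6, 7, 9, 10}

{4, 6, 7, 9, 10}


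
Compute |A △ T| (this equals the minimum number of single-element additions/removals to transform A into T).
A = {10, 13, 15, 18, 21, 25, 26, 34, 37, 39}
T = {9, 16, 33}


Set A = {10, 13, 15, 18, 21, 25, 26, 34, 37, 39}
Set T = {9, 16, 33}
Elements to remove from A (in A, not in T): {10, 13, 15, 18, 21, 25, 26, 34, 37, 39} → 10 removals
Elements to add to A (in T, not in A): {9, 16, 33} → 3 additions
Total edits = 10 + 3 = 13

13


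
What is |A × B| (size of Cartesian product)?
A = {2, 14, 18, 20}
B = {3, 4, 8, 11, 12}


Set A = {2, 14, 18, 20} has 4 elements.
Set B = {3, 4, 8, 11, 12} has 5 elements.
|A × B| = |A| × |B| = 4 × 5 = 20

20


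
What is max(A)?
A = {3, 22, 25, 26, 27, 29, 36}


Set A = {3, 22, 25, 26, 27, 29, 36}
Elements in ascending order: 3, 22, 25, 26, 27, 29, 36
The largest element is 36.

36


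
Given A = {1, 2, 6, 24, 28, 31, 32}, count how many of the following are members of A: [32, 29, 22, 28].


Set A = {1, 2, 6, 24, 28, 31, 32}
Candidates: [32, 29, 22, 28]
Check each candidate:
32 ∈ A, 29 ∉ A, 22 ∉ A, 28 ∈ A
Count of candidates in A: 2

2


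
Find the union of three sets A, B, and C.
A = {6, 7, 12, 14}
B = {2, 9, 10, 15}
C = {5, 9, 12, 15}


Set A = {6, 7, 12, 14}
Set B = {2, 9, 10, 15}
Set C = {5, 9, 12, 15}
First, A ∪ B = {2, 6, 7, 9, 10, 12, 14, 15}
Then, (A ∪ B) ∪ C = {2, 5, 6, 7, 9, 10, 12, 14, 15}

{2, 5, 6, 7, 9, 10, 12, 14, 15}


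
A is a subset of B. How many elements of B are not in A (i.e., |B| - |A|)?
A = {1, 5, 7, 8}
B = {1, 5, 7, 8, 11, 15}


Set A = {1, 5, 7, 8}, |A| = 4
Set B = {1, 5, 7, 8, 11, 15}, |B| = 6
Since A ⊆ B: B \ A = {11, 15}
|B| - |A| = 6 - 4 = 2

2


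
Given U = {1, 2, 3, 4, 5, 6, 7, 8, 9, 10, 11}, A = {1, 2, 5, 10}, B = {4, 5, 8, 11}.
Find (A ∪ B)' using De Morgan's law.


U = {1, 2, 3, 4, 5, 6, 7, 8, 9, 10, 11}
A = {1, 2, 5, 10}, B = {4, 5, 8, 11}
A ∪ B = {1, 2, 4, 5, 8, 10, 11}
(A ∪ B)' = U \ (A ∪ B) = {3, 6, 7, 9}
Verification via A' ∩ B': A' = {3, 4, 6, 7, 8, 9, 11}, B' = {1, 2, 3, 6, 7, 9, 10}
A' ∩ B' = {3, 6, 7, 9} ✓

{3, 6, 7, 9}


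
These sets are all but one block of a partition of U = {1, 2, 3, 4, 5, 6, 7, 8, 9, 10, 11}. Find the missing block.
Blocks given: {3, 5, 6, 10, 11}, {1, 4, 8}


U = {1, 2, 3, 4, 5, 6, 7, 8, 9, 10, 11}
Shown blocks: {3, 5, 6, 10, 11}, {1, 4, 8}
A partition's blocks are pairwise disjoint and cover U, so the missing block = U \ (union of shown blocks).
Union of shown blocks: {1, 3, 4, 5, 6, 8, 10, 11}
Missing block = U \ (union) = {2, 7, 9}

{2, 7, 9}


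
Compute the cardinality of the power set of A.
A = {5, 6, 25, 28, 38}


Set A = {5, 6, 25, 28, 38}
|A| = 5
The power set P(A) contains all subsets of A.
|P(A)| = 2^|A| = 2^5 = 32

32


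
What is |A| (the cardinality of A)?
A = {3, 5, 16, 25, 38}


Set A = {3, 5, 16, 25, 38}
Listing elements: 3, 5, 16, 25, 38
Counting: 5 elements
|A| = 5

5


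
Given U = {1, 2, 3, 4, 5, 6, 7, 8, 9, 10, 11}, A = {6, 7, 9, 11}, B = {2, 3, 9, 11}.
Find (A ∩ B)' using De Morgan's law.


U = {1, 2, 3, 4, 5, 6, 7, 8, 9, 10, 11}
A = {6, 7, 9, 11}, B = {2, 3, 9, 11}
A ∩ B = {9, 11}
(A ∩ B)' = U \ (A ∩ B) = {1, 2, 3, 4, 5, 6, 7, 8, 10}
Verification via A' ∪ B': A' = {1, 2, 3, 4, 5, 8, 10}, B' = {1, 4, 5, 6, 7, 8, 10}
A' ∪ B' = {1, 2, 3, 4, 5, 6, 7, 8, 10} ✓

{1, 2, 3, 4, 5, 6, 7, 8, 10}


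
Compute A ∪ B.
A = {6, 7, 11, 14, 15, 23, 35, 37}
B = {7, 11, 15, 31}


Set A = {6, 7, 11, 14, 15, 23, 35, 37}
Set B = {7, 11, 15, 31}
A ∪ B includes all elements in either set.
Elements from A: {6, 7, 11, 14, 15, 23, 35, 37}
Elements from B not already included: {31}
A ∪ B = {6, 7, 11, 14, 15, 23, 31, 35, 37}

{6, 7, 11, 14, 15, 23, 31, 35, 37}


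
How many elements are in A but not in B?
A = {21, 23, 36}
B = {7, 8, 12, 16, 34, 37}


Set A = {21, 23, 36}
Set B = {7, 8, 12, 16, 34, 37}
A \ B = {21, 23, 36}
|A \ B| = 3

3


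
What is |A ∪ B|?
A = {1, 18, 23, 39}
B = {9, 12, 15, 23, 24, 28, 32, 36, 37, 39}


Set A = {1, 18, 23, 39}, |A| = 4
Set B = {9, 12, 15, 23, 24, 28, 32, 36, 37, 39}, |B| = 10
A ∩ B = {23, 39}, |A ∩ B| = 2
|A ∪ B| = |A| + |B| - |A ∩ B| = 4 + 10 - 2 = 12

12


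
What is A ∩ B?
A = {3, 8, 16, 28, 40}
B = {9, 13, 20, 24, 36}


Set A = {3, 8, 16, 28, 40}
Set B = {9, 13, 20, 24, 36}
A ∩ B includes only elements in both sets.
Check each element of A against B:
3 ✗, 8 ✗, 16 ✗, 28 ✗, 40 ✗
A ∩ B = {}

{}


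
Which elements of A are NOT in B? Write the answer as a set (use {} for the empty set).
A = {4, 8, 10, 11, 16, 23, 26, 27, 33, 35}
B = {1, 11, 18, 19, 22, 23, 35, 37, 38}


Set A = {4, 8, 10, 11, 16, 23, 26, 27, 33, 35}
Set B = {1, 11, 18, 19, 22, 23, 35, 37, 38}
Check each element of A against B:
4 ∉ B (include), 8 ∉ B (include), 10 ∉ B (include), 11 ∈ B, 16 ∉ B (include), 23 ∈ B, 26 ∉ B (include), 27 ∉ B (include), 33 ∉ B (include), 35 ∈ B
Elements of A not in B: {4, 8, 10, 16, 26, 27, 33}

{4, 8, 10, 16, 26, 27, 33}


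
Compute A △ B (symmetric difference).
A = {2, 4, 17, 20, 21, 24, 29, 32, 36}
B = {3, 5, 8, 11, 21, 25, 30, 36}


Set A = {2, 4, 17, 20, 21, 24, 29, 32, 36}
Set B = {3, 5, 8, 11, 21, 25, 30, 36}
A △ B = (A \ B) ∪ (B \ A)
Elements in A but not B: {2, 4, 17, 20, 24, 29, 32}
Elements in B but not A: {3, 5, 8, 11, 25, 30}
A △ B = {2, 3, 4, 5, 8, 11, 17, 20, 24, 25, 29, 30, 32}

{2, 3, 4, 5, 8, 11, 17, 20, 24, 25, 29, 30, 32}


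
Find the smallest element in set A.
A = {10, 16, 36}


Set A = {10, 16, 36}
Elements in ascending order: 10, 16, 36
The smallest element is 10.

10


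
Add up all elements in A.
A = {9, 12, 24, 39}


Set A = {9, 12, 24, 39}
Sum = 9 + 12 + 24 + 39 = 84

84


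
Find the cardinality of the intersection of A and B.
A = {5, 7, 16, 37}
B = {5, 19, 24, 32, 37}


Set A = {5, 7, 16, 37}
Set B = {5, 19, 24, 32, 37}
A ∩ B = {5, 37}
|A ∩ B| = 2

2


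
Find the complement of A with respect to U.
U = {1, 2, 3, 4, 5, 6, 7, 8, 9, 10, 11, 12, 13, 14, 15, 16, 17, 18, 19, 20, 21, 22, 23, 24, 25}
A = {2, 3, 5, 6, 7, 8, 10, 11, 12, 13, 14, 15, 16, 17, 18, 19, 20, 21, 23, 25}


Universal set U = {1, 2, 3, 4, 5, 6, 7, 8, 9, 10, 11, 12, 13, 14, 15, 16, 17, 18, 19, 20, 21, 22, 23, 24, 25}
Set A = {2, 3, 5, 6, 7, 8, 10, 11, 12, 13, 14, 15, 16, 17, 18, 19, 20, 21, 23, 25}
A' = U \ A = elements in U but not in A
Checking each element of U:
1 (not in A, include), 2 (in A, exclude), 3 (in A, exclude), 4 (not in A, include), 5 (in A, exclude), 6 (in A, exclude), 7 (in A, exclude), 8 (in A, exclude), 9 (not in A, include), 10 (in A, exclude), 11 (in A, exclude), 12 (in A, exclude), 13 (in A, exclude), 14 (in A, exclude), 15 (in A, exclude), 16 (in A, exclude), 17 (in A, exclude), 18 (in A, exclude), 19 (in A, exclude), 20 (in A, exclude), 21 (in A, exclude), 22 (not in A, include), 23 (in A, exclude), 24 (not in A, include), 25 (in A, exclude)
A' = {1, 4, 9, 22, 24}

{1, 4, 9, 22, 24}


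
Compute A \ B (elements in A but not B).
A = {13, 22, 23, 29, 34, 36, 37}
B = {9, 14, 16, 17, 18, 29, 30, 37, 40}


Set A = {13, 22, 23, 29, 34, 36, 37}
Set B = {9, 14, 16, 17, 18, 29, 30, 37, 40}
A \ B includes elements in A that are not in B.
Check each element of A:
13 (not in B, keep), 22 (not in B, keep), 23 (not in B, keep), 29 (in B, remove), 34 (not in B, keep), 36 (not in B, keep), 37 (in B, remove)
A \ B = {13, 22, 23, 34, 36}

{13, 22, 23, 34, 36}


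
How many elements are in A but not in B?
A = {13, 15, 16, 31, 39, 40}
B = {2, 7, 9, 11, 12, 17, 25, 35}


Set A = {13, 15, 16, 31, 39, 40}
Set B = {2, 7, 9, 11, 12, 17, 25, 35}
A \ B = {13, 15, 16, 31, 39, 40}
|A \ B| = 6

6


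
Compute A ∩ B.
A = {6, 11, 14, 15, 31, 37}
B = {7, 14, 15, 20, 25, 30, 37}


Set A = {6, 11, 14, 15, 31, 37}
Set B = {7, 14, 15, 20, 25, 30, 37}
A ∩ B includes only elements in both sets.
Check each element of A against B:
6 ✗, 11 ✗, 14 ✓, 15 ✓, 31 ✗, 37 ✓
A ∩ B = {14, 15, 37}

{14, 15, 37}


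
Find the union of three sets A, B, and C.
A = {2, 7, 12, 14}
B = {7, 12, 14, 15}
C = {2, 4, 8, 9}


Set A = {2, 7, 12, 14}
Set B = {7, 12, 14, 15}
Set C = {2, 4, 8, 9}
First, A ∪ B = {2, 7, 12, 14, 15}
Then, (A ∪ B) ∪ C = {2, 4, 7, 8, 9, 12, 14, 15}

{2, 4, 7, 8, 9, 12, 14, 15}


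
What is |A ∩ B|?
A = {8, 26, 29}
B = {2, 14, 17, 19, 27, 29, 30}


Set A = {8, 26, 29}
Set B = {2, 14, 17, 19, 27, 29, 30}
A ∩ B = {29}
|A ∩ B| = 1

1


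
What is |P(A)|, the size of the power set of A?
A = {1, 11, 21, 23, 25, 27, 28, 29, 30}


Set A = {1, 11, 21, 23, 25, 27, 28, 29, 30}
|A| = 9
The power set P(A) contains all subsets of A.
|P(A)| = 2^|A| = 2^9 = 512

512


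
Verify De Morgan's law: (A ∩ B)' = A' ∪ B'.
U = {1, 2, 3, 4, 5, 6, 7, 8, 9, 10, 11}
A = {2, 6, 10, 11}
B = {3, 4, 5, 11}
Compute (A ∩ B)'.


U = {1, 2, 3, 4, 5, 6, 7, 8, 9, 10, 11}
A = {2, 6, 10, 11}, B = {3, 4, 5, 11}
A ∩ B = {11}
(A ∩ B)' = U \ (A ∩ B) = {1, 2, 3, 4, 5, 6, 7, 8, 9, 10}
Verification via A' ∪ B': A' = {1, 3, 4, 5, 7, 8, 9}, B' = {1, 2, 6, 7, 8, 9, 10}
A' ∪ B' = {1, 2, 3, 4, 5, 6, 7, 8, 9, 10} ✓

{1, 2, 3, 4, 5, 6, 7, 8, 9, 10}


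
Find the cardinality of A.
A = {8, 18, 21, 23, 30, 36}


Set A = {8, 18, 21, 23, 30, 36}
Listing elements: 8, 18, 21, 23, 30, 36
Counting: 6 elements
|A| = 6

6


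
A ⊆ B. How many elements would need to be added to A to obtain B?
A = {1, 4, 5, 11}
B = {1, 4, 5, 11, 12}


Set A = {1, 4, 5, 11}, |A| = 4
Set B = {1, 4, 5, 11, 12}, |B| = 5
Since A ⊆ B: B \ A = {12}
|B| - |A| = 5 - 4 = 1

1


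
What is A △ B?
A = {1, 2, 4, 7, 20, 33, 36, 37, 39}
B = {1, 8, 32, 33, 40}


Set A = {1, 2, 4, 7, 20, 33, 36, 37, 39}
Set B = {1, 8, 32, 33, 40}
A △ B = (A \ B) ∪ (B \ A)
Elements in A but not B: {2, 4, 7, 20, 36, 37, 39}
Elements in B but not A: {8, 32, 40}
A △ B = {2, 4, 7, 8, 20, 32, 36, 37, 39, 40}

{2, 4, 7, 8, 20, 32, 36, 37, 39, 40}


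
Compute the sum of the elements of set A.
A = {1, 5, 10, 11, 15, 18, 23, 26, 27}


Set A = {1, 5, 10, 11, 15, 18, 23, 26, 27}
Sum = 1 + 5 + 10 + 11 + 15 + 18 + 23 + 26 + 27 = 136

136


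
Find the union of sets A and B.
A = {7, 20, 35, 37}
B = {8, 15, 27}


Set A = {7, 20, 35, 37}
Set B = {8, 15, 27}
A ∪ B includes all elements in either set.
Elements from A: {7, 20, 35, 37}
Elements from B not already included: {8, 15, 27}
A ∪ B = {7, 8, 15, 20, 27, 35, 37}

{7, 8, 15, 20, 27, 35, 37}


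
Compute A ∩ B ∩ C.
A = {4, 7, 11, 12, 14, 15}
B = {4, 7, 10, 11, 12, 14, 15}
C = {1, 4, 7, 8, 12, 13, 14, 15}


Set A = {4, 7, 11, 12, 14, 15}
Set B = {4, 7, 10, 11, 12, 14, 15}
Set C = {1, 4, 7, 8, 12, 13, 14, 15}
First, A ∩ B = {4, 7, 11, 12, 14, 15}
Then, (A ∩ B) ∩ C = {4, 7, 12, 14, 15}

{4, 7, 12, 14, 15}


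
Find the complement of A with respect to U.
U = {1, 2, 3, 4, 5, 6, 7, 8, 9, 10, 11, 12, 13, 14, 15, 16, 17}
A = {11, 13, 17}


Universal set U = {1, 2, 3, 4, 5, 6, 7, 8, 9, 10, 11, 12, 13, 14, 15, 16, 17}
Set A = {11, 13, 17}
A' = U \ A = elements in U but not in A
Checking each element of U:
1 (not in A, include), 2 (not in A, include), 3 (not in A, include), 4 (not in A, include), 5 (not in A, include), 6 (not in A, include), 7 (not in A, include), 8 (not in A, include), 9 (not in A, include), 10 (not in A, include), 11 (in A, exclude), 12 (not in A, include), 13 (in A, exclude), 14 (not in A, include), 15 (not in A, include), 16 (not in A, include), 17 (in A, exclude)
A' = {1, 2, 3, 4, 5, 6, 7, 8, 9, 10, 12, 14, 15, 16}

{1, 2, 3, 4, 5, 6, 7, 8, 9, 10, 12, 14, 15, 16}


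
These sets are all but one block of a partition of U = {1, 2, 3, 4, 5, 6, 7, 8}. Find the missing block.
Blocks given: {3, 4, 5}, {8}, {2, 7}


U = {1, 2, 3, 4, 5, 6, 7, 8}
Shown blocks: {3, 4, 5}, {8}, {2, 7}
A partition's blocks are pairwise disjoint and cover U, so the missing block = U \ (union of shown blocks).
Union of shown blocks: {2, 3, 4, 5, 7, 8}
Missing block = U \ (union) = {1, 6}

{1, 6}


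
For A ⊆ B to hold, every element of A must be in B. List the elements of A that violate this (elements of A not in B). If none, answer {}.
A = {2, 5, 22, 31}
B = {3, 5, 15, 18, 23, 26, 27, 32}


Set A = {2, 5, 22, 31}
Set B = {3, 5, 15, 18, 23, 26, 27, 32}
Check each element of A against B:
2 ∉ B (include), 5 ∈ B, 22 ∉ B (include), 31 ∉ B (include)
Elements of A not in B: {2, 22, 31}

{2, 22, 31}


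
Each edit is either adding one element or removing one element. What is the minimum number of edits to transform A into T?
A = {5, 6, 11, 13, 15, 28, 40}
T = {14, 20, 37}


Set A = {5, 6, 11, 13, 15, 28, 40}
Set T = {14, 20, 37}
Elements to remove from A (in A, not in T): {5, 6, 11, 13, 15, 28, 40} → 7 removals
Elements to add to A (in T, not in A): {14, 20, 37} → 3 additions
Total edits = 7 + 3 = 10

10


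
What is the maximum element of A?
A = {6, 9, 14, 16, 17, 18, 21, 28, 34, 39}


Set A = {6, 9, 14, 16, 17, 18, 21, 28, 34, 39}
Elements in ascending order: 6, 9, 14, 16, 17, 18, 21, 28, 34, 39
The largest element is 39.

39


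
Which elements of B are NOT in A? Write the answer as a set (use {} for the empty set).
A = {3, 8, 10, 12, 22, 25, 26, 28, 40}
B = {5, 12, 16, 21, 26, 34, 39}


Set A = {3, 8, 10, 12, 22, 25, 26, 28, 40}
Set B = {5, 12, 16, 21, 26, 34, 39}
Check each element of B against A:
5 ∉ A (include), 12 ∈ A, 16 ∉ A (include), 21 ∉ A (include), 26 ∈ A, 34 ∉ A (include), 39 ∉ A (include)
Elements of B not in A: {5, 16, 21, 34, 39}

{5, 16, 21, 34, 39}


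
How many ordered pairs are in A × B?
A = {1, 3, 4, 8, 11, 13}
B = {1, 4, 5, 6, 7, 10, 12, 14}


Set A = {1, 3, 4, 8, 11, 13} has 6 elements.
Set B = {1, 4, 5, 6, 7, 10, 12, 14} has 8 elements.
|A × B| = |A| × |B| = 6 × 8 = 48

48


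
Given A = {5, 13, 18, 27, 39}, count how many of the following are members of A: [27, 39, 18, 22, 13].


Set A = {5, 13, 18, 27, 39}
Candidates: [27, 39, 18, 22, 13]
Check each candidate:
27 ∈ A, 39 ∈ A, 18 ∈ A, 22 ∉ A, 13 ∈ A
Count of candidates in A: 4

4


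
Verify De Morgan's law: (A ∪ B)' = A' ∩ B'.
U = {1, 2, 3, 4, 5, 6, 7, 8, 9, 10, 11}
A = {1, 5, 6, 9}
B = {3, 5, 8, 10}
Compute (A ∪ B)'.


U = {1, 2, 3, 4, 5, 6, 7, 8, 9, 10, 11}
A = {1, 5, 6, 9}, B = {3, 5, 8, 10}
A ∪ B = {1, 3, 5, 6, 8, 9, 10}
(A ∪ B)' = U \ (A ∪ B) = {2, 4, 7, 11}
Verification via A' ∩ B': A' = {2, 3, 4, 7, 8, 10, 11}, B' = {1, 2, 4, 6, 7, 9, 11}
A' ∩ B' = {2, 4, 7, 11} ✓

{2, 4, 7, 11}


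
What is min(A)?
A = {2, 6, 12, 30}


Set A = {2, 6, 12, 30}
Elements in ascending order: 2, 6, 12, 30
The smallest element is 2.

2


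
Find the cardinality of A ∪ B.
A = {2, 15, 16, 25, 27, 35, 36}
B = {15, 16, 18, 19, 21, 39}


Set A = {2, 15, 16, 25, 27, 35, 36}, |A| = 7
Set B = {15, 16, 18, 19, 21, 39}, |B| = 6
A ∩ B = {15, 16}, |A ∩ B| = 2
|A ∪ B| = |A| + |B| - |A ∩ B| = 7 + 6 - 2 = 11

11


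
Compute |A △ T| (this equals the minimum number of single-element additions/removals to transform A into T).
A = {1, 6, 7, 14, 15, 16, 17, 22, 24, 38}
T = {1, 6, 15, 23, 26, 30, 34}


Set A = {1, 6, 7, 14, 15, 16, 17, 22, 24, 38}
Set T = {1, 6, 15, 23, 26, 30, 34}
Elements to remove from A (in A, not in T): {7, 14, 16, 17, 22, 24, 38} → 7 removals
Elements to add to A (in T, not in A): {23, 26, 30, 34} → 4 additions
Total edits = 7 + 4 = 11

11


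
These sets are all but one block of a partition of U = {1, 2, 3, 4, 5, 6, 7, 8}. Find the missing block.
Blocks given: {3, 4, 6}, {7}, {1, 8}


U = {1, 2, 3, 4, 5, 6, 7, 8}
Shown blocks: {3, 4, 6}, {7}, {1, 8}
A partition's blocks are pairwise disjoint and cover U, so the missing block = U \ (union of shown blocks).
Union of shown blocks: {1, 3, 4, 6, 7, 8}
Missing block = U \ (union) = {2, 5}

{2, 5}


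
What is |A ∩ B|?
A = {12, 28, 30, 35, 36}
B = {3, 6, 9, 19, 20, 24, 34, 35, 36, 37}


Set A = {12, 28, 30, 35, 36}
Set B = {3, 6, 9, 19, 20, 24, 34, 35, 36, 37}
A ∩ B = {35, 36}
|A ∩ B| = 2

2


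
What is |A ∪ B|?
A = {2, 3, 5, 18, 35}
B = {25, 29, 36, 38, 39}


Set A = {2, 3, 5, 18, 35}, |A| = 5
Set B = {25, 29, 36, 38, 39}, |B| = 5
A ∩ B = {}, |A ∩ B| = 0
|A ∪ B| = |A| + |B| - |A ∩ B| = 5 + 5 - 0 = 10

10


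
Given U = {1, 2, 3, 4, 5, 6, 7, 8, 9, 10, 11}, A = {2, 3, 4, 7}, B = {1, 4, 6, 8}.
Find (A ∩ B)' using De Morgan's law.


U = {1, 2, 3, 4, 5, 6, 7, 8, 9, 10, 11}
A = {2, 3, 4, 7}, B = {1, 4, 6, 8}
A ∩ B = {4}
(A ∩ B)' = U \ (A ∩ B) = {1, 2, 3, 5, 6, 7, 8, 9, 10, 11}
Verification via A' ∪ B': A' = {1, 5, 6, 8, 9, 10, 11}, B' = {2, 3, 5, 7, 9, 10, 11}
A' ∪ B' = {1, 2, 3, 5, 6, 7, 8, 9, 10, 11} ✓

{1, 2, 3, 5, 6, 7, 8, 9, 10, 11}


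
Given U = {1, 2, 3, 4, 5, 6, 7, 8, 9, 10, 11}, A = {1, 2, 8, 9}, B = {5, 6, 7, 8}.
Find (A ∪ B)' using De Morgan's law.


U = {1, 2, 3, 4, 5, 6, 7, 8, 9, 10, 11}
A = {1, 2, 8, 9}, B = {5, 6, 7, 8}
A ∪ B = {1, 2, 5, 6, 7, 8, 9}
(A ∪ B)' = U \ (A ∪ B) = {3, 4, 10, 11}
Verification via A' ∩ B': A' = {3, 4, 5, 6, 7, 10, 11}, B' = {1, 2, 3, 4, 9, 10, 11}
A' ∩ B' = {3, 4, 10, 11} ✓

{3, 4, 10, 11}


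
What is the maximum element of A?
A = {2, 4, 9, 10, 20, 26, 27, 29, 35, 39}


Set A = {2, 4, 9, 10, 20, 26, 27, 29, 35, 39}
Elements in ascending order: 2, 4, 9, 10, 20, 26, 27, 29, 35, 39
The largest element is 39.

39


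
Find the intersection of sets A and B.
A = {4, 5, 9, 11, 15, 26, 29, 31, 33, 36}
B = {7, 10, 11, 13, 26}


Set A = {4, 5, 9, 11, 15, 26, 29, 31, 33, 36}
Set B = {7, 10, 11, 13, 26}
A ∩ B includes only elements in both sets.
Check each element of A against B:
4 ✗, 5 ✗, 9 ✗, 11 ✓, 15 ✗, 26 ✓, 29 ✗, 31 ✗, 33 ✗, 36 ✗
A ∩ B = {11, 26}

{11, 26}


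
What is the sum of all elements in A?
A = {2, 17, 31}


Set A = {2, 17, 31}
Sum = 2 + 17 + 31 = 50

50


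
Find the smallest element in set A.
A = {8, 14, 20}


Set A = {8, 14, 20}
Elements in ascending order: 8, 14, 20
The smallest element is 8.

8


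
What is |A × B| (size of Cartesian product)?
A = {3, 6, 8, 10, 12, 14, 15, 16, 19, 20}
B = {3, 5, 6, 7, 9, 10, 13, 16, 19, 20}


Set A = {3, 6, 8, 10, 12, 14, 15, 16, 19, 20} has 10 elements.
Set B = {3, 5, 6, 7, 9, 10, 13, 16, 19, 20} has 10 elements.
|A × B| = |A| × |B| = 10 × 10 = 100

100


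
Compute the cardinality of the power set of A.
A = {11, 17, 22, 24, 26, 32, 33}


Set A = {11, 17, 22, 24, 26, 32, 33}
|A| = 7
The power set P(A) contains all subsets of A.
|P(A)| = 2^|A| = 2^7 = 128

128


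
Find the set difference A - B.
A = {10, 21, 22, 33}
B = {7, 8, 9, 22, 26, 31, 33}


Set A = {10, 21, 22, 33}
Set B = {7, 8, 9, 22, 26, 31, 33}
A \ B includes elements in A that are not in B.
Check each element of A:
10 (not in B, keep), 21 (not in B, keep), 22 (in B, remove), 33 (in B, remove)
A \ B = {10, 21}

{10, 21}


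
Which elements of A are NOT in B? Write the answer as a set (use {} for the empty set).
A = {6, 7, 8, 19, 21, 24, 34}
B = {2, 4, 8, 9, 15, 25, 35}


Set A = {6, 7, 8, 19, 21, 24, 34}
Set B = {2, 4, 8, 9, 15, 25, 35}
Check each element of A against B:
6 ∉ B (include), 7 ∉ B (include), 8 ∈ B, 19 ∉ B (include), 21 ∉ B (include), 24 ∉ B (include), 34 ∉ B (include)
Elements of A not in B: {6, 7, 19, 21, 24, 34}

{6, 7, 19, 21, 24, 34}


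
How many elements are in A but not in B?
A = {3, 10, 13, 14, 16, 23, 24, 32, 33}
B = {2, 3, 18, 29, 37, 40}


Set A = {3, 10, 13, 14, 16, 23, 24, 32, 33}
Set B = {2, 3, 18, 29, 37, 40}
A \ B = {10, 13, 14, 16, 23, 24, 32, 33}
|A \ B| = 8

8


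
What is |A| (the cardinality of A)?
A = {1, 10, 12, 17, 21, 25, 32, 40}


Set A = {1, 10, 12, 17, 21, 25, 32, 40}
Listing elements: 1, 10, 12, 17, 21, 25, 32, 40
Counting: 8 elements
|A| = 8

8


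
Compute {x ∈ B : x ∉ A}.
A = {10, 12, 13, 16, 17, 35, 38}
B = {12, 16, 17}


Set A = {10, 12, 13, 16, 17, 35, 38}
Set B = {12, 16, 17}
Check each element of B against A:
12 ∈ A, 16 ∈ A, 17 ∈ A
Elements of B not in A: {}

{}


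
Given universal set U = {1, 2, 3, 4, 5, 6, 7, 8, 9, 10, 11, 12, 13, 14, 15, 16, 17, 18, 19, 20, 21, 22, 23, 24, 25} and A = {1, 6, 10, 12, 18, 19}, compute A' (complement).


Universal set U = {1, 2, 3, 4, 5, 6, 7, 8, 9, 10, 11, 12, 13, 14, 15, 16, 17, 18, 19, 20, 21, 22, 23, 24, 25}
Set A = {1, 6, 10, 12, 18, 19}
A' = U \ A = elements in U but not in A
Checking each element of U:
1 (in A, exclude), 2 (not in A, include), 3 (not in A, include), 4 (not in A, include), 5 (not in A, include), 6 (in A, exclude), 7 (not in A, include), 8 (not in A, include), 9 (not in A, include), 10 (in A, exclude), 11 (not in A, include), 12 (in A, exclude), 13 (not in A, include), 14 (not in A, include), 15 (not in A, include), 16 (not in A, include), 17 (not in A, include), 18 (in A, exclude), 19 (in A, exclude), 20 (not in A, include), 21 (not in A, include), 22 (not in A, include), 23 (not in A, include), 24 (not in A, include), 25 (not in A, include)
A' = {2, 3, 4, 5, 7, 8, 9, 11, 13, 14, 15, 16, 17, 20, 21, 22, 23, 24, 25}

{2, 3, 4, 5, 7, 8, 9, 11, 13, 14, 15, 16, 17, 20, 21, 22, 23, 24, 25}


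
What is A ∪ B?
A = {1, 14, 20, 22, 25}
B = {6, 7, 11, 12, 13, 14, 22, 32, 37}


Set A = {1, 14, 20, 22, 25}
Set B = {6, 7, 11, 12, 13, 14, 22, 32, 37}
A ∪ B includes all elements in either set.
Elements from A: {1, 14, 20, 22, 25}
Elements from B not already included: {6, 7, 11, 12, 13, 32, 37}
A ∪ B = {1, 6, 7, 11, 12, 13, 14, 20, 22, 25, 32, 37}

{1, 6, 7, 11, 12, 13, 14, 20, 22, 25, 32, 37}


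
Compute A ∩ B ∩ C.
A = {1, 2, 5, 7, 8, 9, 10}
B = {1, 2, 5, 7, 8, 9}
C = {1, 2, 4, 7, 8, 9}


Set A = {1, 2, 5, 7, 8, 9, 10}
Set B = {1, 2, 5, 7, 8, 9}
Set C = {1, 2, 4, 7, 8, 9}
First, A ∩ B = {1, 2, 5, 7, 8, 9}
Then, (A ∩ B) ∩ C = {1, 2, 7, 8, 9}

{1, 2, 7, 8, 9}


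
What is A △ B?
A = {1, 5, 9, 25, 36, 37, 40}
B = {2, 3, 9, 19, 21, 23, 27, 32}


Set A = {1, 5, 9, 25, 36, 37, 40}
Set B = {2, 3, 9, 19, 21, 23, 27, 32}
A △ B = (A \ B) ∪ (B \ A)
Elements in A but not B: {1, 5, 25, 36, 37, 40}
Elements in B but not A: {2, 3, 19, 21, 23, 27, 32}
A △ B = {1, 2, 3, 5, 19, 21, 23, 25, 27, 32, 36, 37, 40}

{1, 2, 3, 5, 19, 21, 23, 25, 27, 32, 36, 37, 40}


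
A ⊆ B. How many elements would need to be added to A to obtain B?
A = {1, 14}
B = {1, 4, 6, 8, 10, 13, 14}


Set A = {1, 14}, |A| = 2
Set B = {1, 4, 6, 8, 10, 13, 14}, |B| = 7
Since A ⊆ B: B \ A = {4, 6, 8, 10, 13}
|B| - |A| = 7 - 2 = 5

5


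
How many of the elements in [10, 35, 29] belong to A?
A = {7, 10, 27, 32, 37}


Set A = {7, 10, 27, 32, 37}
Candidates: [10, 35, 29]
Check each candidate:
10 ∈ A, 35 ∉ A, 29 ∉ A
Count of candidates in A: 1

1


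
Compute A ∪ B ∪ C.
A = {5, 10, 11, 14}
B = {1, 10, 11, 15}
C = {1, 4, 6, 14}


Set A = {5, 10, 11, 14}
Set B = {1, 10, 11, 15}
Set C = {1, 4, 6, 14}
First, A ∪ B = {1, 5, 10, 11, 14, 15}
Then, (A ∪ B) ∪ C = {1, 4, 5, 6, 10, 11, 14, 15}

{1, 4, 5, 6, 10, 11, 14, 15}


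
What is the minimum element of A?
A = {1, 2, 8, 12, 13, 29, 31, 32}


Set A = {1, 2, 8, 12, 13, 29, 31, 32}
Elements in ascending order: 1, 2, 8, 12, 13, 29, 31, 32
The smallest element is 1.

1


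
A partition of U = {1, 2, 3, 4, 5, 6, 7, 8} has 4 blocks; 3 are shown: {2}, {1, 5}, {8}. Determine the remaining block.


U = {1, 2, 3, 4, 5, 6, 7, 8}
Shown blocks: {2}, {1, 5}, {8}
A partition's blocks are pairwise disjoint and cover U, so the missing block = U \ (union of shown blocks).
Union of shown blocks: {1, 2, 5, 8}
Missing block = U \ (union) = {3, 4, 6, 7}

{3, 4, 6, 7}


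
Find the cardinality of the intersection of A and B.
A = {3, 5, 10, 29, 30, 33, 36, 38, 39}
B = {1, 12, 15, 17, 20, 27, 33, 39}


Set A = {3, 5, 10, 29, 30, 33, 36, 38, 39}
Set B = {1, 12, 15, 17, 20, 27, 33, 39}
A ∩ B = {33, 39}
|A ∩ B| = 2

2


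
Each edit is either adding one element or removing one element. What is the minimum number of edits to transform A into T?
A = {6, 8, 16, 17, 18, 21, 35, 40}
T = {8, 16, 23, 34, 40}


Set A = {6, 8, 16, 17, 18, 21, 35, 40}
Set T = {8, 16, 23, 34, 40}
Elements to remove from A (in A, not in T): {6, 17, 18, 21, 35} → 5 removals
Elements to add to A (in T, not in A): {23, 34} → 2 additions
Total edits = 5 + 2 = 7

7


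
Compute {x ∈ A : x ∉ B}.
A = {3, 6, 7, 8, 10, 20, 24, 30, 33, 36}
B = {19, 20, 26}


Set A = {3, 6, 7, 8, 10, 20, 24, 30, 33, 36}
Set B = {19, 20, 26}
Check each element of A against B:
3 ∉ B (include), 6 ∉ B (include), 7 ∉ B (include), 8 ∉ B (include), 10 ∉ B (include), 20 ∈ B, 24 ∉ B (include), 30 ∉ B (include), 33 ∉ B (include), 36 ∉ B (include)
Elements of A not in B: {3, 6, 7, 8, 10, 24, 30, 33, 36}

{3, 6, 7, 8, 10, 24, 30, 33, 36}


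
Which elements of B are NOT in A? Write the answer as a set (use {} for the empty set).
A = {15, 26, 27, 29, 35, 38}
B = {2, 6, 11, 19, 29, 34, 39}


Set A = {15, 26, 27, 29, 35, 38}
Set B = {2, 6, 11, 19, 29, 34, 39}
Check each element of B against A:
2 ∉ A (include), 6 ∉ A (include), 11 ∉ A (include), 19 ∉ A (include), 29 ∈ A, 34 ∉ A (include), 39 ∉ A (include)
Elements of B not in A: {2, 6, 11, 19, 34, 39}

{2, 6, 11, 19, 34, 39}


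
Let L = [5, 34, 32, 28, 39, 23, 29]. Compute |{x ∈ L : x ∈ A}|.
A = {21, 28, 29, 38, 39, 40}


Set A = {21, 28, 29, 38, 39, 40}
Candidates: [5, 34, 32, 28, 39, 23, 29]
Check each candidate:
5 ∉ A, 34 ∉ A, 32 ∉ A, 28 ∈ A, 39 ∈ A, 23 ∉ A, 29 ∈ A
Count of candidates in A: 3

3


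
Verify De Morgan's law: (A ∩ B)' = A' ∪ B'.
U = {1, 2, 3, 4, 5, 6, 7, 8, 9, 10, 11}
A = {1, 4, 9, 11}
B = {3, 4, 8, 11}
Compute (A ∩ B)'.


U = {1, 2, 3, 4, 5, 6, 7, 8, 9, 10, 11}
A = {1, 4, 9, 11}, B = {3, 4, 8, 11}
A ∩ B = {4, 11}
(A ∩ B)' = U \ (A ∩ B) = {1, 2, 3, 5, 6, 7, 8, 9, 10}
Verification via A' ∪ B': A' = {2, 3, 5, 6, 7, 8, 10}, B' = {1, 2, 5, 6, 7, 9, 10}
A' ∪ B' = {1, 2, 3, 5, 6, 7, 8, 9, 10} ✓

{1, 2, 3, 5, 6, 7, 8, 9, 10}


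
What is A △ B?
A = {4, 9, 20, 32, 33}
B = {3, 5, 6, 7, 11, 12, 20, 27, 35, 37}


Set A = {4, 9, 20, 32, 33}
Set B = {3, 5, 6, 7, 11, 12, 20, 27, 35, 37}
A △ B = (A \ B) ∪ (B \ A)
Elements in A but not B: {4, 9, 32, 33}
Elements in B but not A: {3, 5, 6, 7, 11, 12, 27, 35, 37}
A △ B = {3, 4, 5, 6, 7, 9, 11, 12, 27, 32, 33, 35, 37}

{3, 4, 5, 6, 7, 9, 11, 12, 27, 32, 33, 35, 37}


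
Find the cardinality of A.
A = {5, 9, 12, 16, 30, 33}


Set A = {5, 9, 12, 16, 30, 33}
Listing elements: 5, 9, 12, 16, 30, 33
Counting: 6 elements
|A| = 6

6


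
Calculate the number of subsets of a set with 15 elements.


The set has 15 elements.
The power set contains all possible subsets.
|P(A)| = 2^|A| = 2^15 = 32768

32768


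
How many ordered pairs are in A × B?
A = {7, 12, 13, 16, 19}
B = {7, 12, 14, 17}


Set A = {7, 12, 13, 16, 19} has 5 elements.
Set B = {7, 12, 14, 17} has 4 elements.
|A × B| = |A| × |B| = 5 × 4 = 20

20


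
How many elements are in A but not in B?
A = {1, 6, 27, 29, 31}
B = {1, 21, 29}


Set A = {1, 6, 27, 29, 31}
Set B = {1, 21, 29}
A \ B = {6, 27, 31}
|A \ B| = 3

3


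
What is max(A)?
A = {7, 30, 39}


Set A = {7, 30, 39}
Elements in ascending order: 7, 30, 39
The largest element is 39.

39


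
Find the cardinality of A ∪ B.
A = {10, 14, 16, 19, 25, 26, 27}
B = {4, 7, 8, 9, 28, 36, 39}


Set A = {10, 14, 16, 19, 25, 26, 27}, |A| = 7
Set B = {4, 7, 8, 9, 28, 36, 39}, |B| = 7
A ∩ B = {}, |A ∩ B| = 0
|A ∪ B| = |A| + |B| - |A ∩ B| = 7 + 7 - 0 = 14

14


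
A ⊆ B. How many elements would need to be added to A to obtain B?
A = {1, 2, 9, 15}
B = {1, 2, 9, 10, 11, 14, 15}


Set A = {1, 2, 9, 15}, |A| = 4
Set B = {1, 2, 9, 10, 11, 14, 15}, |B| = 7
Since A ⊆ B: B \ A = {10, 11, 14}
|B| - |A| = 7 - 4 = 3

3


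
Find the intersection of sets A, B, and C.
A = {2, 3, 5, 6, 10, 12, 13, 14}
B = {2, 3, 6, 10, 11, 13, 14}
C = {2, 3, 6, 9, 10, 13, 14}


Set A = {2, 3, 5, 6, 10, 12, 13, 14}
Set B = {2, 3, 6, 10, 11, 13, 14}
Set C = {2, 3, 6, 9, 10, 13, 14}
First, A ∩ B = {2, 3, 6, 10, 13, 14}
Then, (A ∩ B) ∩ C = {2, 3, 6, 10, 13, 14}

{2, 3, 6, 10, 13, 14}


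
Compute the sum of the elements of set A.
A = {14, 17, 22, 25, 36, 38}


Set A = {14, 17, 22, 25, 36, 38}
Sum = 14 + 17 + 22 + 25 + 36 + 38 = 152

152


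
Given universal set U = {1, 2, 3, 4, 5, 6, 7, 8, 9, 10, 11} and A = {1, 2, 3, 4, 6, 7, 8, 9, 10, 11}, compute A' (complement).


Universal set U = {1, 2, 3, 4, 5, 6, 7, 8, 9, 10, 11}
Set A = {1, 2, 3, 4, 6, 7, 8, 9, 10, 11}
A' = U \ A = elements in U but not in A
Checking each element of U:
1 (in A, exclude), 2 (in A, exclude), 3 (in A, exclude), 4 (in A, exclude), 5 (not in A, include), 6 (in A, exclude), 7 (in A, exclude), 8 (in A, exclude), 9 (in A, exclude), 10 (in A, exclude), 11 (in A, exclude)
A' = {5}

{5}


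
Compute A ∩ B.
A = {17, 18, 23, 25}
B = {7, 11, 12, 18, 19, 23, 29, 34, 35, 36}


Set A = {17, 18, 23, 25}
Set B = {7, 11, 12, 18, 19, 23, 29, 34, 35, 36}
A ∩ B includes only elements in both sets.
Check each element of A against B:
17 ✗, 18 ✓, 23 ✓, 25 ✗
A ∩ B = {18, 23}

{18, 23}


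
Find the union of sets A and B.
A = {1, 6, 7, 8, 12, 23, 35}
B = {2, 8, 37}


Set A = {1, 6, 7, 8, 12, 23, 35}
Set B = {2, 8, 37}
A ∪ B includes all elements in either set.
Elements from A: {1, 6, 7, 8, 12, 23, 35}
Elements from B not already included: {2, 37}
A ∪ B = {1, 2, 6, 7, 8, 12, 23, 35, 37}

{1, 2, 6, 7, 8, 12, 23, 35, 37}


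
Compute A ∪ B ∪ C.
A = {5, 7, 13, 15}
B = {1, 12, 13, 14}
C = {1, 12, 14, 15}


Set A = {5, 7, 13, 15}
Set B = {1, 12, 13, 14}
Set C = {1, 12, 14, 15}
First, A ∪ B = {1, 5, 7, 12, 13, 14, 15}
Then, (A ∪ B) ∪ C = {1, 5, 7, 12, 13, 14, 15}

{1, 5, 7, 12, 13, 14, 15}


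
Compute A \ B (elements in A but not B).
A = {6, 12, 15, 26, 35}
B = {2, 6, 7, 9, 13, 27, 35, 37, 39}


Set A = {6, 12, 15, 26, 35}
Set B = {2, 6, 7, 9, 13, 27, 35, 37, 39}
A \ B includes elements in A that are not in B.
Check each element of A:
6 (in B, remove), 12 (not in B, keep), 15 (not in B, keep), 26 (not in B, keep), 35 (in B, remove)
A \ B = {12, 15, 26}

{12, 15, 26}


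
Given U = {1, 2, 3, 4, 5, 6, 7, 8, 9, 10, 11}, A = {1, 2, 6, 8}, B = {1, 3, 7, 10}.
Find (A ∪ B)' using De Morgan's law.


U = {1, 2, 3, 4, 5, 6, 7, 8, 9, 10, 11}
A = {1, 2, 6, 8}, B = {1, 3, 7, 10}
A ∪ B = {1, 2, 3, 6, 7, 8, 10}
(A ∪ B)' = U \ (A ∪ B) = {4, 5, 9, 11}
Verification via A' ∩ B': A' = {3, 4, 5, 7, 9, 10, 11}, B' = {2, 4, 5, 6, 8, 9, 11}
A' ∩ B' = {4, 5, 9, 11} ✓

{4, 5, 9, 11}


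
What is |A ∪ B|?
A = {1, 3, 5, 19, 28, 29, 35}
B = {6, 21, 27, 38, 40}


Set A = {1, 3, 5, 19, 28, 29, 35}, |A| = 7
Set B = {6, 21, 27, 38, 40}, |B| = 5
A ∩ B = {}, |A ∩ B| = 0
|A ∪ B| = |A| + |B| - |A ∩ B| = 7 + 5 - 0 = 12

12


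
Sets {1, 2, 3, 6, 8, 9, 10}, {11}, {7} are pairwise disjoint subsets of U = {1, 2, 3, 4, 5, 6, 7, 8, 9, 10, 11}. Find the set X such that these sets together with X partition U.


U = {1, 2, 3, 4, 5, 6, 7, 8, 9, 10, 11}
Shown blocks: {1, 2, 3, 6, 8, 9, 10}, {11}, {7}
A partition's blocks are pairwise disjoint and cover U, so the missing block = U \ (union of shown blocks).
Union of shown blocks: {1, 2, 3, 6, 7, 8, 9, 10, 11}
Missing block = U \ (union) = {4, 5}

{4, 5}


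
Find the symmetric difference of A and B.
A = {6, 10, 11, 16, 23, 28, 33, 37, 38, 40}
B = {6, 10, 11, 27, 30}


Set A = {6, 10, 11, 16, 23, 28, 33, 37, 38, 40}
Set B = {6, 10, 11, 27, 30}
A △ B = (A \ B) ∪ (B \ A)
Elements in A but not B: {16, 23, 28, 33, 37, 38, 40}
Elements in B but not A: {27, 30}
A △ B = {16, 23, 27, 28, 30, 33, 37, 38, 40}

{16, 23, 27, 28, 30, 33, 37, 38, 40}


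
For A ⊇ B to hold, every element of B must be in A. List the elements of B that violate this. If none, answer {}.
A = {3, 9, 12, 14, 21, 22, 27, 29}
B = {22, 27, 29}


Set A = {3, 9, 12, 14, 21, 22, 27, 29}
Set B = {22, 27, 29}
Check each element of B against A:
22 ∈ A, 27 ∈ A, 29 ∈ A
Elements of B not in A: {}

{}


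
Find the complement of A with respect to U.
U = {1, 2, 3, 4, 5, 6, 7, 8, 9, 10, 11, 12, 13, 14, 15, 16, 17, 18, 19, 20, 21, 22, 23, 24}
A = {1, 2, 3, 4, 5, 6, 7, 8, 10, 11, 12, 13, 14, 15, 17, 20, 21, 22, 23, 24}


Universal set U = {1, 2, 3, 4, 5, 6, 7, 8, 9, 10, 11, 12, 13, 14, 15, 16, 17, 18, 19, 20, 21, 22, 23, 24}
Set A = {1, 2, 3, 4, 5, 6, 7, 8, 10, 11, 12, 13, 14, 15, 17, 20, 21, 22, 23, 24}
A' = U \ A = elements in U but not in A
Checking each element of U:
1 (in A, exclude), 2 (in A, exclude), 3 (in A, exclude), 4 (in A, exclude), 5 (in A, exclude), 6 (in A, exclude), 7 (in A, exclude), 8 (in A, exclude), 9 (not in A, include), 10 (in A, exclude), 11 (in A, exclude), 12 (in A, exclude), 13 (in A, exclude), 14 (in A, exclude), 15 (in A, exclude), 16 (not in A, include), 17 (in A, exclude), 18 (not in A, include), 19 (not in A, include), 20 (in A, exclude), 21 (in A, exclude), 22 (in A, exclude), 23 (in A, exclude), 24 (in A, exclude)
A' = {9, 16, 18, 19}

{9, 16, 18, 19}


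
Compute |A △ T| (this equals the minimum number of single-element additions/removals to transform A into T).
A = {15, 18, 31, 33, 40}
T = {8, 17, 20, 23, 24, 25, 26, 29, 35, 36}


Set A = {15, 18, 31, 33, 40}
Set T = {8, 17, 20, 23, 24, 25, 26, 29, 35, 36}
Elements to remove from A (in A, not in T): {15, 18, 31, 33, 40} → 5 removals
Elements to add to A (in T, not in A): {8, 17, 20, 23, 24, 25, 26, 29, 35, 36} → 10 additions
Total edits = 5 + 10 = 15

15


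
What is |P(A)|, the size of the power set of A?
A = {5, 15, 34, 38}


Set A = {5, 15, 34, 38}
|A| = 4
The power set P(A) contains all subsets of A.
|P(A)| = 2^|A| = 2^4 = 16

16


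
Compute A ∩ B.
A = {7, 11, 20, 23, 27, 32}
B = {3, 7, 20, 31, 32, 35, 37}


Set A = {7, 11, 20, 23, 27, 32}
Set B = {3, 7, 20, 31, 32, 35, 37}
A ∩ B includes only elements in both sets.
Check each element of A against B:
7 ✓, 11 ✗, 20 ✓, 23 ✗, 27 ✗, 32 ✓
A ∩ B = {7, 20, 32}

{7, 20, 32}


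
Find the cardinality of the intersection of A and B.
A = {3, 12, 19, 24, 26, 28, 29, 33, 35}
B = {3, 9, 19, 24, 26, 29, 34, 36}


Set A = {3, 12, 19, 24, 26, 28, 29, 33, 35}
Set B = {3, 9, 19, 24, 26, 29, 34, 36}
A ∩ B = {3, 19, 24, 26, 29}
|A ∩ B| = 5

5


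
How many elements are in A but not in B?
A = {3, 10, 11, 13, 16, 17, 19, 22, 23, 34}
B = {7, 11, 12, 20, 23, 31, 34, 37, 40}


Set A = {3, 10, 11, 13, 16, 17, 19, 22, 23, 34}
Set B = {7, 11, 12, 20, 23, 31, 34, 37, 40}
A \ B = {3, 10, 13, 16, 17, 19, 22}
|A \ B| = 7

7


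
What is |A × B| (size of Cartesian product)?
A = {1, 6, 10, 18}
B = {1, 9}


Set A = {1, 6, 10, 18} has 4 elements.
Set B = {1, 9} has 2 elements.
|A × B| = |A| × |B| = 4 × 2 = 8

8


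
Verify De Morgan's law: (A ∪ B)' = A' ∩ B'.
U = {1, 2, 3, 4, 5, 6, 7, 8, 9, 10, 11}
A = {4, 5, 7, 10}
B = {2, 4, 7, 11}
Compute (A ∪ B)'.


U = {1, 2, 3, 4, 5, 6, 7, 8, 9, 10, 11}
A = {4, 5, 7, 10}, B = {2, 4, 7, 11}
A ∪ B = {2, 4, 5, 7, 10, 11}
(A ∪ B)' = U \ (A ∪ B) = {1, 3, 6, 8, 9}
Verification via A' ∩ B': A' = {1, 2, 3, 6, 8, 9, 11}, B' = {1, 3, 5, 6, 8, 9, 10}
A' ∩ B' = {1, 3, 6, 8, 9} ✓

{1, 3, 6, 8, 9}


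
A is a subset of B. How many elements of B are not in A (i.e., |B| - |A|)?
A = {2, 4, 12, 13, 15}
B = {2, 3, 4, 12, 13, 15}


Set A = {2, 4, 12, 13, 15}, |A| = 5
Set B = {2, 3, 4, 12, 13, 15}, |B| = 6
Since A ⊆ B: B \ A = {3}
|B| - |A| = 6 - 5 = 1

1


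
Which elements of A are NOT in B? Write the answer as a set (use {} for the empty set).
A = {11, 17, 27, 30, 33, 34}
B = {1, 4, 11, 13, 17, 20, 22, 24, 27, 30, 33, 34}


Set A = {11, 17, 27, 30, 33, 34}
Set B = {1, 4, 11, 13, 17, 20, 22, 24, 27, 30, 33, 34}
Check each element of A against B:
11 ∈ B, 17 ∈ B, 27 ∈ B, 30 ∈ B, 33 ∈ B, 34 ∈ B
Elements of A not in B: {}

{}


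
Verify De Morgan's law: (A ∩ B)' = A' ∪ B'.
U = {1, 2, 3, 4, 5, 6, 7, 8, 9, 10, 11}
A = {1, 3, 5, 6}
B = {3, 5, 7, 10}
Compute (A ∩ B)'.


U = {1, 2, 3, 4, 5, 6, 7, 8, 9, 10, 11}
A = {1, 3, 5, 6}, B = {3, 5, 7, 10}
A ∩ B = {3, 5}
(A ∩ B)' = U \ (A ∩ B) = {1, 2, 4, 6, 7, 8, 9, 10, 11}
Verification via A' ∪ B': A' = {2, 4, 7, 8, 9, 10, 11}, B' = {1, 2, 4, 6, 8, 9, 11}
A' ∪ B' = {1, 2, 4, 6, 7, 8, 9, 10, 11} ✓

{1, 2, 4, 6, 7, 8, 9, 10, 11}


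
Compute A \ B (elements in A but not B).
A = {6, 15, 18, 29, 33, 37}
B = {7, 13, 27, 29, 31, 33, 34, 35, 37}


Set A = {6, 15, 18, 29, 33, 37}
Set B = {7, 13, 27, 29, 31, 33, 34, 35, 37}
A \ B includes elements in A that are not in B.
Check each element of A:
6 (not in B, keep), 15 (not in B, keep), 18 (not in B, keep), 29 (in B, remove), 33 (in B, remove), 37 (in B, remove)
A \ B = {6, 15, 18}

{6, 15, 18}
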